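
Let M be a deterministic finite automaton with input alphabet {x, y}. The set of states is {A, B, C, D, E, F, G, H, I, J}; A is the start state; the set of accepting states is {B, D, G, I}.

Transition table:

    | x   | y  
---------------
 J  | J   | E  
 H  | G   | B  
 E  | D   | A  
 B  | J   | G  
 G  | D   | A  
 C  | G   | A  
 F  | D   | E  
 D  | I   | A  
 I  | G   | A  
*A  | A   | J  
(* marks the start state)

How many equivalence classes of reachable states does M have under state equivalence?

States {B,C,F,H} cannot be reached from the start state, so discard them.
Start with accepting vs non-accepting: {D,G,I} | {A,E,J}.
On input x, block {A,E,J} splits into {A,J} and {E}.
Refine {A,J} on symbol y: members go to different blocks, giving {A} and {J}.
The partition is now stable with 4 blocks: {D,G,I} | {A} | {E} | {J}.

4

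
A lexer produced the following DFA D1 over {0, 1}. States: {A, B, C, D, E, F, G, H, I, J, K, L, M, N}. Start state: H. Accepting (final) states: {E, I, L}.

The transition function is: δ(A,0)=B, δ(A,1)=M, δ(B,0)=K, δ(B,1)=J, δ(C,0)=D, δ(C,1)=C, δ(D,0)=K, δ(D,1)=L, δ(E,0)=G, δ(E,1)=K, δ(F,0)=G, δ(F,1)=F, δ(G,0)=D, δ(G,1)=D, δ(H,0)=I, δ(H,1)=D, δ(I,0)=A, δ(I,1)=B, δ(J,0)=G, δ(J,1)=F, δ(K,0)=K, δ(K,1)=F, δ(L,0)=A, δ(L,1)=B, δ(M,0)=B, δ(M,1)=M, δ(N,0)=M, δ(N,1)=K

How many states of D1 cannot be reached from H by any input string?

3

No path from H leads to C, E, N; the other 11 states are all reachable.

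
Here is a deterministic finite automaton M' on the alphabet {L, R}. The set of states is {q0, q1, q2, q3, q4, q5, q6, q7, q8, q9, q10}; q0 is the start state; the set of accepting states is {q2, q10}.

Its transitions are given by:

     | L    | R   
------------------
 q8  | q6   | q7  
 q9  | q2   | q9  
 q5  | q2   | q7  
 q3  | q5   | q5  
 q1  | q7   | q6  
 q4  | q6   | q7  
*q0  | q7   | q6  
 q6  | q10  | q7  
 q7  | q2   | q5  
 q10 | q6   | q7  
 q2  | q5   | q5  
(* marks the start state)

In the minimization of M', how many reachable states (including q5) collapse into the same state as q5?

3

States {q1,q3,q4,q8,q9} cannot be reached from the start state, so discard them.
P0 = {q2,q10} | {q0,q5,q6,q7}.
On input L, block {q0,q5,q6,q7} splits into {q5,q6,q7} and {q0}.
No further refinement is possible. Final partition (3 blocks): {q2,q10} | {q5,q6,q7} | {q0}.
State q5 belongs to the block {q5,q6,q7}, which has 3 states.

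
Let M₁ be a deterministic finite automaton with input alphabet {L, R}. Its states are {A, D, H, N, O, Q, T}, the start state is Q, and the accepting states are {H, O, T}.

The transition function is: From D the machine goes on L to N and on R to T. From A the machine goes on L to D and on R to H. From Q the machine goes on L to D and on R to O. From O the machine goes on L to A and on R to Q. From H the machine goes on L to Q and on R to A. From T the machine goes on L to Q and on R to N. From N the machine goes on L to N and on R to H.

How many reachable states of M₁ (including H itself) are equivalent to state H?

3

All states are reachable from the start state.
Initial partition by acceptance: {H,O,T} | {A,D,N,Q}.
The partition is now stable with 2 blocks: {H,O,T} | {A,D,N,Q}.
The equivalence class containing H is {H,O,T}, of size 3.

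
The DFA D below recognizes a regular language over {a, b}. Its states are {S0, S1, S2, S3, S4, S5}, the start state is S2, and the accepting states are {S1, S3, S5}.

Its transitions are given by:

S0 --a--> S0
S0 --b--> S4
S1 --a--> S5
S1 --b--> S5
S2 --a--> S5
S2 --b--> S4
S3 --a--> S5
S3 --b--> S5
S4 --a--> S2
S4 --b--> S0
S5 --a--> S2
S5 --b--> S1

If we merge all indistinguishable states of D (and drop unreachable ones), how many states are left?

First remove the unreachable states {S3}; 5 states remain.
Start with accepting vs non-accepting: {S1,S5} | {S0,S2,S4}.
Refine {S1,S5} on symbol a: members go to different blocks, giving {S1} and {S5}.
Split {S0,S2,S4} by δ(·,a) → {S0,S4} and {S2}.
Refine {S0,S4} on symbol a: members go to different blocks, giving {S0} and {S4}.
No further refinement is possible. Final partition (5 blocks): {S1} | {S0} | {S5} | {S2} | {S4}.

5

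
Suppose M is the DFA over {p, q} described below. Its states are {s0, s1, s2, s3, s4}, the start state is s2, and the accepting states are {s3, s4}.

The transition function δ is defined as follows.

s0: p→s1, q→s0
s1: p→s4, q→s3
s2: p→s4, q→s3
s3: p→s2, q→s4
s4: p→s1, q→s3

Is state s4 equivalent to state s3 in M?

Yes

States {s0} cannot be reached from the start state, so discard them.
P0 = {s3,s4} | {s1,s2}.
The partition is now stable with 2 blocks: {s3,s4} | {s1,s2}.
s4 and s3 lie in the same block of the stable partition, so they are equivalent — no string distinguishes them.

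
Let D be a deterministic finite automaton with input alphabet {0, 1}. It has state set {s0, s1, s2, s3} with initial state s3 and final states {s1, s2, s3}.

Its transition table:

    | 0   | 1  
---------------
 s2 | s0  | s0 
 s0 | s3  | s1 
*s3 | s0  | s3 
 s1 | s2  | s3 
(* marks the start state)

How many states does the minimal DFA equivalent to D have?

4

All states are reachable from the start state.
P0 = {s1,s2,s3} | {s0}.
Refine {s1,s2,s3} on symbol 0: members go to different blocks, giving {s2,s3} and {s1}.
On input 1, block {s2,s3} splits into {s2} and {s3}.
The partition is now stable with 4 blocks: {s2} | {s0} | {s1} | {s3}.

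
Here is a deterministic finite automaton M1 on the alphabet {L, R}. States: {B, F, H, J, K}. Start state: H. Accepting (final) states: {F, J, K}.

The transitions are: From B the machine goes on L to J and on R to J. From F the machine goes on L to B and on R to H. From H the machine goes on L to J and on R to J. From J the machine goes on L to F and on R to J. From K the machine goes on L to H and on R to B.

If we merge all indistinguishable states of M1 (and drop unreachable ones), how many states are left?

First remove the unreachable states {K}; 4 states remain.
Initial partition by acceptance: {F,J} | {B,H}.
Refine {F,J} on symbol L: members go to different blocks, giving {J} and {F}.
Stable partition: {J} | {B,H} | {F} — 3 equivalence classes.

3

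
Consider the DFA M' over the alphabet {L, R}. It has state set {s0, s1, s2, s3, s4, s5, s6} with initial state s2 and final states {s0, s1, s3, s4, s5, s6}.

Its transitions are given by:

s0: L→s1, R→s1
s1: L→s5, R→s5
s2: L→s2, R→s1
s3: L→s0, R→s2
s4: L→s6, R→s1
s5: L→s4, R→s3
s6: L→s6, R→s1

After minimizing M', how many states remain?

6

Every state is reachable, so we keep all 7.
Initial partition by acceptance: {s0,s1,s3,s4,s5,s6} | {s2}.
On input R, block {s0,s1,s3,s4,s5,s6} splits into {s0,s1,s4,s5,s6} and {s3}.
On input R, block {s0,s1,s4,s5,s6} splits into {s0,s1,s4,s6} and {s5}.
Refine {s0,s1,s4,s6} on symbol L: members go to different blocks, giving {s0,s4,s6} and {s1}.
Split {s0,s4,s6} by δ(·,L) → {s4,s6} and {s0}.
The partition is now stable with 6 blocks: {s4,s6} | {s2} | {s3} | {s5} | {s1} | {s0}.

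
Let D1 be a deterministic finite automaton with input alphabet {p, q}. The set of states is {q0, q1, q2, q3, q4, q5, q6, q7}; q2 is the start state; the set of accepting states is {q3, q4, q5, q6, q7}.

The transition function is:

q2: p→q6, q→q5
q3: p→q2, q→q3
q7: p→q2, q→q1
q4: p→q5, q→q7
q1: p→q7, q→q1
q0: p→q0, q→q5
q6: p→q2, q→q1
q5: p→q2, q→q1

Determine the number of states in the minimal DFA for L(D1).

3

States {q0,q3,q4} cannot be reached from the start state, so discard them.
Start with accepting vs non-accepting: {q5,q6,q7} | {q1,q2}.
On input q, block {q1,q2} splits into {q1} and {q2}.
No further refinement is possible. Final partition (3 blocks): {q5,q6,q7} | {q1} | {q2}.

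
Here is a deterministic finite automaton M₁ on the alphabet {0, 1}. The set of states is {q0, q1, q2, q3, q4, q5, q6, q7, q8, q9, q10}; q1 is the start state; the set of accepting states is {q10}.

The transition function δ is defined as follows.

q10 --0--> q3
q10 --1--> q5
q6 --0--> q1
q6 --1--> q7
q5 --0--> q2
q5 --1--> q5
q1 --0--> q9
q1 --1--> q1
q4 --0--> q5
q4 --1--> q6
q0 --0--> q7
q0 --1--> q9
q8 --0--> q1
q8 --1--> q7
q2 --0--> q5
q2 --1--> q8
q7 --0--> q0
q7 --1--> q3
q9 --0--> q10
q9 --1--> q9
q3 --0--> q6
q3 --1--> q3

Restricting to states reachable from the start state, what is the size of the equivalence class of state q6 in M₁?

2

First remove the unreachable states {q4}; 10 states remain.
P0 = {q10} | {q0,q1,q2,q3,q5,q6,q7,q8,q9}.
On input 0, block {q0,q1,q2,q3,q5,q6,q7,q8,q9} splits into {q0,q1,q2,q3,q5,q6,q7,q8} and {q9}.
On input 0, block {q0,q1,q2,q3,q5,q6,q7,q8} splits into {q0,q2,q3,q5,q6,q7,q8} and {q1}.
On input 0, block {q0,q2,q3,q5,q6,q7,q8} splits into {q0,q2,q3,q5,q7} and {q6,q8}.
Refine {q0,q2,q3,q5,q7} on symbol 0: members go to different blocks, giving {q0,q2,q5,q7} and {q3}.
Split {q0,q2,q5,q7} by δ(·,1) → {q0} and {q2} and {q5} and {q7}.
Stable partition: {q10} | {q0} | {q9} | {q1} | {q6,q8} | {q3} | {q2} | {q5} | {q7} — 9 equivalence classes.
State q6 belongs to the block {q6,q8}, which has 2 states.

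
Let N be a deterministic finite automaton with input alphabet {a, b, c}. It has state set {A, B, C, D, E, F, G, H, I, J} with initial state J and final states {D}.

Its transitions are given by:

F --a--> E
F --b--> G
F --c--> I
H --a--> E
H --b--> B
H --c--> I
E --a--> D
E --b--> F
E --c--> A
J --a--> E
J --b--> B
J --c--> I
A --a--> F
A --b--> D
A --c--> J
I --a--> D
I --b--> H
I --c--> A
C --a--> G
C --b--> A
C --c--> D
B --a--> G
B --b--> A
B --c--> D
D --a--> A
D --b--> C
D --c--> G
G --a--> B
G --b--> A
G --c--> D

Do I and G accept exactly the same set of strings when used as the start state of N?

No

Initial partition by acceptance: {D} | {A,B,C,E,F,G,H,I,J}.
Refine {A,B,C,E,F,G,H,I,J} on symbol a: members go to different blocks, giving {A,B,C,F,G,H,J} and {E,I}.
On input a, block {A,B,C,F,G,H,J} splits into {A,B,C,G} and {F,H,J}.
Split {A,B,C,G} by δ(·,a) → {B,C,G} and {A}.
Stable partition: {D} | {B,C,G} | {E,I} | {F,H,J} | {A} — 5 equivalence classes.
I and G end up in different blocks, so they are distinguishable. For instance, the string 'a' is accepted from only I.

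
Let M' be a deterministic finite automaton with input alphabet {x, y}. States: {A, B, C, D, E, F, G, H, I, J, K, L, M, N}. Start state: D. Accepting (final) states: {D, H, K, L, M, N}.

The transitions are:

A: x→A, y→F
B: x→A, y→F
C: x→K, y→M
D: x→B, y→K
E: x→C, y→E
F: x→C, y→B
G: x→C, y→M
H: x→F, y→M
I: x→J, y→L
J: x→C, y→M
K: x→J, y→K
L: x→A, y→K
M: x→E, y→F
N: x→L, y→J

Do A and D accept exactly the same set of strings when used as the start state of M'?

First remove the unreachable states {G,H,I,L,N}; 9 states remain.
P0 = {D,K,M} | {A,B,C,E,F,J}.
On input y, block {D,K,M} splits into {D,K} and {M}.
Refine {A,B,C,E,F,J} on symbol x: members go to different blocks, giving {A,B,E,F,J} and {C}.
On input x, block {A,B,E,F,J} splits into {E,F,J} and {A,B}.
On input x, block {D,K} splits into {D} and {K}.
Split {E,F,J} by δ(·,y) → {E} and {F} and {J}.
The partition is now stable with 8 blocks: {D} | {E} | {M} | {C} | {A,B} | {K} | {F} | {J}.
A and D end up in different blocks, so they are distinguishable. For instance, the string 'ε' is accepted from only D.

No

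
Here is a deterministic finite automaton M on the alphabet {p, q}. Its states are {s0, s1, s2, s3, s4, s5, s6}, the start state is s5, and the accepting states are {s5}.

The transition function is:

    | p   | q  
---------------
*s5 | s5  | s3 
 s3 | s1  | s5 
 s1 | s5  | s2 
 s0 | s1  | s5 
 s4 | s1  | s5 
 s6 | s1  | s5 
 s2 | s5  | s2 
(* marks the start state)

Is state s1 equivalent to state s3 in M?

No

States {s0,s4,s6} cannot be reached from the start state, so discard them.
Initial partition by acceptance: {s5} | {s1,s2,s3}.
Split {s1,s2,s3} by δ(·,p) → {s1,s2} and {s3}.
The partition is now stable with 3 blocks: {s5} | {s1,s2} | {s3}.
s1 and s3 end up in different blocks, so they are distinguishable. For instance, the string 'p' is accepted from only s1.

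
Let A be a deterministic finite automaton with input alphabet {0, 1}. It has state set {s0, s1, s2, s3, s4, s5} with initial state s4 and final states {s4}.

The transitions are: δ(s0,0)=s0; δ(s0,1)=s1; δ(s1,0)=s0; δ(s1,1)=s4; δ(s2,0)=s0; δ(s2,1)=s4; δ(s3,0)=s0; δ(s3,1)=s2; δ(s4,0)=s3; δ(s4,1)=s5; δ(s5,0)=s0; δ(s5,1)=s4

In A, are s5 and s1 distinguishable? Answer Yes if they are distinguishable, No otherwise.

Initial partition by acceptance: {s4} | {s0,s1,s2,s3,s5}.
On input 1, block {s0,s1,s2,s3,s5} splits into {s1,s2,s5} and {s0,s3}.
No further refinement is possible. Final partition (3 blocks): {s4} | {s1,s2,s5} | {s0,s3}.
s5 and s1 lie in the same block of the stable partition, so they are equivalent — no string distinguishes them.

No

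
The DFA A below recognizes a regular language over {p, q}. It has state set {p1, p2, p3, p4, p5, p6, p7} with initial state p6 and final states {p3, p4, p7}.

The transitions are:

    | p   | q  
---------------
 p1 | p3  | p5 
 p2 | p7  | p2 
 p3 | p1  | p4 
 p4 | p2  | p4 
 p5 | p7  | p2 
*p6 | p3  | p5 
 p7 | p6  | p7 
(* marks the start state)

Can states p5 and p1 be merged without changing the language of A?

P0 = {p3,p4,p7} | {p1,p2,p5,p6}.
Stable partition: {p3,p4,p7} | {p1,p2,p5,p6} — 2 equivalence classes.
p5 and p1 lie in the same block of the stable partition, so they are equivalent — no string distinguishes them.

Yes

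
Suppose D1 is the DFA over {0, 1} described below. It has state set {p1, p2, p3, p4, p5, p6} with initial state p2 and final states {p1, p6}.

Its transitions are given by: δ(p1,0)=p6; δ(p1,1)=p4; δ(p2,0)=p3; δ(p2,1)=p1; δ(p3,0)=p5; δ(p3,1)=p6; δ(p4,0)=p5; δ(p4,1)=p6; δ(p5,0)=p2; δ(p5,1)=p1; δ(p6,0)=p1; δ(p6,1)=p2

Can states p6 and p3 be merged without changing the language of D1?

No

All states are reachable from the start state.
Initial partition by acceptance: {p1,p6} | {p2,p3,p4,p5}.
Stable partition: {p1,p6} | {p2,p3,p4,p5} — 2 equivalence classes.
p6 and p3 end up in different blocks, so they are distinguishable. For instance, the string 'ε' is accepted from only p6.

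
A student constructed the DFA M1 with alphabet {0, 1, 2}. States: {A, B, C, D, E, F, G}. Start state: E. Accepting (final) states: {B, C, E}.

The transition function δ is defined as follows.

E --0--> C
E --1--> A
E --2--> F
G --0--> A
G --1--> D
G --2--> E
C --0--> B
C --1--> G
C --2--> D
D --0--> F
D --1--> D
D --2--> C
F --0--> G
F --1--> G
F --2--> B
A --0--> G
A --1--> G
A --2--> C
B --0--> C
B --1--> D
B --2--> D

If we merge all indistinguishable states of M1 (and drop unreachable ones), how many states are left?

2

Initial partition by acceptance: {B,C,E} | {A,D,F,G}.
No further refinement is possible. Final partition (2 blocks): {B,C,E} | {A,D,F,G}.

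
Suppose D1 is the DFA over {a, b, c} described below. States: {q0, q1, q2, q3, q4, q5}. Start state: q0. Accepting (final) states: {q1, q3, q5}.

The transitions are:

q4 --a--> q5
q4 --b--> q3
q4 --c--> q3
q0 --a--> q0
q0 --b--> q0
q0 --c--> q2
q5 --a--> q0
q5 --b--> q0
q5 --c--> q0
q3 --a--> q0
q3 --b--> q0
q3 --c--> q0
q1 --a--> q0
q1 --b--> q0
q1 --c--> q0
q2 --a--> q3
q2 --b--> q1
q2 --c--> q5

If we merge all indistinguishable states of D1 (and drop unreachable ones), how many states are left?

First remove the unreachable states {q4}; 5 states remain.
P0 = {q1,q3,q5} | {q0,q2}.
On input a, block {q0,q2} splits into {q0} and {q2}.
No further refinement is possible. Final partition (3 blocks): {q1,q3,q5} | {q0} | {q2}.

3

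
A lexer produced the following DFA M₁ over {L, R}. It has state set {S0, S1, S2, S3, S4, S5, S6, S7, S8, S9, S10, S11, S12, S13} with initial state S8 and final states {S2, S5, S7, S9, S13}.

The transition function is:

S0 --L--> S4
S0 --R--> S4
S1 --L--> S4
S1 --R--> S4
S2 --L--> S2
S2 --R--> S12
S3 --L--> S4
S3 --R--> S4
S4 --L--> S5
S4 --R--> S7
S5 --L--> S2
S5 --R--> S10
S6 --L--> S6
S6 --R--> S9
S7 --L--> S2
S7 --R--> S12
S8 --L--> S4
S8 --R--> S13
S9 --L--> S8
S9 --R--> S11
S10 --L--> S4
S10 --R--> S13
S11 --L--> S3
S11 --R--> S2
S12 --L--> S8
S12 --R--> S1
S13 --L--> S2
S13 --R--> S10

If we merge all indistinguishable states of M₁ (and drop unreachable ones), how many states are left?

6

Reachable states from the start: {S1,S2,S4,S5,S7,S8,S10,S12,S13}. Unreachable: {S0,S3,S6,S9,S11} — drop them.
Initial partition by acceptance: {S2,S5,S7,S13} | {S1,S4,S8,S10,S12}.
Split {S1,S4,S8,S10,S12} by δ(·,L) → {S1,S8,S10,S12} and {S4}.
Refine {S1,S8,S10,S12} on symbol L: members go to different blocks, giving {S1,S8,S10} and {S12}.
Split {S2,S5,S7,S13} by δ(·,R) → {S2,S7} and {S5,S13}.
On input R, block {S1,S8,S10} splits into {S8,S10} and {S1}.
Stable partition: {S2,S7} | {S8,S10} | {S4} | {S12} | {S5,S13} | {S1} — 6 equivalence classes.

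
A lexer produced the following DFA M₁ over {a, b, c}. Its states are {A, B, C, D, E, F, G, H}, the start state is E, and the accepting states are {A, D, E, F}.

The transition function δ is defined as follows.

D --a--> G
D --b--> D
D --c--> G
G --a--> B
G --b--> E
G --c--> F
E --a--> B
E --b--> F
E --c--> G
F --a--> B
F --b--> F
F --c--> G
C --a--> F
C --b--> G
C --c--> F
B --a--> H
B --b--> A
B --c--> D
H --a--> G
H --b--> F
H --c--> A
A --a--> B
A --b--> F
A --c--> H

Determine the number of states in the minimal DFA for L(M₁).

First remove the unreachable states {C}; 7 states remain.
Start with accepting vs non-accepting: {A,D,E,F} | {B,G,H}.
Stable partition: {A,D,E,F} | {B,G,H} — 2 equivalence classes.

2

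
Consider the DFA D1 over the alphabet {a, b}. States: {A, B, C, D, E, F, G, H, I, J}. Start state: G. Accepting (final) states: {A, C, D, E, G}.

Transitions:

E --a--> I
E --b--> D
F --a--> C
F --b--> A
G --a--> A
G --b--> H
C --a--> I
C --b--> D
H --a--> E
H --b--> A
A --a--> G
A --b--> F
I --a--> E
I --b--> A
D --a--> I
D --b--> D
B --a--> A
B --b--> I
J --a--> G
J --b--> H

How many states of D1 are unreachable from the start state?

2

Starting at G and following transitions, the reachable set is {A, C, D, E, F, G, H, I}. That leaves B, J unreachable — 2 in total.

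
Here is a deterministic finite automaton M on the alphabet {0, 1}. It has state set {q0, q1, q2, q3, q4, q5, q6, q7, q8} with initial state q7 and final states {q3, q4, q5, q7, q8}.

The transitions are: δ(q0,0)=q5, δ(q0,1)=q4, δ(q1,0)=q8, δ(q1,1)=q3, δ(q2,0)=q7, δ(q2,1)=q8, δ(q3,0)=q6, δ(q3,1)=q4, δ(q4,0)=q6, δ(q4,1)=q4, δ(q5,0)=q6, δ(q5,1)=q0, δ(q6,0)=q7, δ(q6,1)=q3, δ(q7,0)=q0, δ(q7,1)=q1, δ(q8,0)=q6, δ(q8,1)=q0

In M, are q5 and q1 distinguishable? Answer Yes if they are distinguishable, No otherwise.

Yes

First remove the unreachable states {q2}; 8 states remain.
P0 = {q3,q4,q5,q7,q8} | {q0,q1,q6}.
On input 1, block {q3,q4,q5,q7,q8} splits into {q5,q7,q8} and {q3,q4}.
Stable partition: {q5,q7,q8} | {q0,q1,q6} | {q3,q4} — 3 equivalence classes.
q5 and q1 end up in different blocks, so they are distinguishable. For instance, the string 'ε' is accepted from only q5.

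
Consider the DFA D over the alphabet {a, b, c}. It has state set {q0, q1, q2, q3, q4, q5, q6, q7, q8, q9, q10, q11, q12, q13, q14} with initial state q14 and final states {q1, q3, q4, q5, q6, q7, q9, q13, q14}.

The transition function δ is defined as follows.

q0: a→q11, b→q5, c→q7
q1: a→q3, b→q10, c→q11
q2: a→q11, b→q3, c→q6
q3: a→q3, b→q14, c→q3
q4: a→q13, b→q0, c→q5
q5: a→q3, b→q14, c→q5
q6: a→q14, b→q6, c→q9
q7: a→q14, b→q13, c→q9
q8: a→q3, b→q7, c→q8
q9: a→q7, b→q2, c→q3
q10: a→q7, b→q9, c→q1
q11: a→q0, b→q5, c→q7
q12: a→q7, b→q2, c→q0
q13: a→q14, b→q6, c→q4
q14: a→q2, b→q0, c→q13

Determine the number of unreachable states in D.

BFS from q14 reaches {q0, q2, q3, q4, q5, q6, q7, q9, q11, q13, q14}; the 4 state(s) q1, q8, q10, q12 are never visited.

4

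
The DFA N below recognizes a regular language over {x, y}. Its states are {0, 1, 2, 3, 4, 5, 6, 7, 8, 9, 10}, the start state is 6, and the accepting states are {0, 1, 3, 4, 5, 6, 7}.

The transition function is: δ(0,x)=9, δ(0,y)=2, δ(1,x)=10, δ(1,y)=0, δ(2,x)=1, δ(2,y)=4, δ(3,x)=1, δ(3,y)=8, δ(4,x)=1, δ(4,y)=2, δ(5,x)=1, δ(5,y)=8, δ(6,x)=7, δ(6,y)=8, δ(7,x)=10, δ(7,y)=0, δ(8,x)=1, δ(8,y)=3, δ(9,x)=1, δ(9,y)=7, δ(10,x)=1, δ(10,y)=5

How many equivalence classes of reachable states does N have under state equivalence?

5

Start with accepting vs non-accepting: {0,1,3,4,5,6,7} | {2,8,9,10}.
Refine {0,1,3,4,5,6,7} on symbol x: members go to different blocks, giving {3,4,5,6} and {0,1,7}.
Split {2,8,9,10} by δ(·,y) → {2,8,10} and {9}.
Refine {0,1,7} on symbol x: members go to different blocks, giving {1,7} and {0}.
The partition is now stable with 5 blocks: {3,4,5,6} | {2,8,10} | {1,7} | {9} | {0}.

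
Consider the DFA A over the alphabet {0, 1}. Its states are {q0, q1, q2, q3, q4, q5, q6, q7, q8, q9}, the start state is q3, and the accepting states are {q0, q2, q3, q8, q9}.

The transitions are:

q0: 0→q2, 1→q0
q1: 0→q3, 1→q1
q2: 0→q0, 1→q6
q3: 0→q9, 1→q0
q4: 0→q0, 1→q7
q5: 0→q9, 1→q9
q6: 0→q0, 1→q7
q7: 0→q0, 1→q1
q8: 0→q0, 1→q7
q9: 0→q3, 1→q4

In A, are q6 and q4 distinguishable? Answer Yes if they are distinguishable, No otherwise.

Reachable states from the start: {q0,q1,q2,q3,q4,q6,q7,q9}. Unreachable: {q5,q8} — drop them.
Start with accepting vs non-accepting: {q0,q2,q3,q9} | {q1,q4,q6,q7}.
Refine {q0,q2,q3,q9} on symbol 1: members go to different blocks, giving {q0,q3} and {q2,q9}.
The partition is now stable with 3 blocks: {q0,q3} | {q1,q4,q6,q7} | {q2,q9}.
q6 and q4 lie in the same block of the stable partition, so they are equivalent — no string distinguishes them.

No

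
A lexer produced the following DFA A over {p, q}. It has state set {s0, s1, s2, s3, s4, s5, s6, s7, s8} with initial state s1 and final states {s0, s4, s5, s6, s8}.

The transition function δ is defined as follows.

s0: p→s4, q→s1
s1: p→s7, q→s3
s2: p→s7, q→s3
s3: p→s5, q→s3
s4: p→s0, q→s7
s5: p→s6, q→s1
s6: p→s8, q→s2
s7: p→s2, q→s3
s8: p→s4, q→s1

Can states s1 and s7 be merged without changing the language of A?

Yes

Every state is reachable, so we keep all 9.
P0 = {s0,s4,s5,s6,s8} | {s1,s2,s3,s7}.
Refine {s1,s2,s3,s7} on symbol p: members go to different blocks, giving {s1,s2,s7} and {s3}.
Stable partition: {s0,s4,s5,s6,s8} | {s1,s2,s7} | {s3} — 3 equivalence classes.
s1 and s7 lie in the same block of the stable partition, so they are equivalent — no string distinguishes them.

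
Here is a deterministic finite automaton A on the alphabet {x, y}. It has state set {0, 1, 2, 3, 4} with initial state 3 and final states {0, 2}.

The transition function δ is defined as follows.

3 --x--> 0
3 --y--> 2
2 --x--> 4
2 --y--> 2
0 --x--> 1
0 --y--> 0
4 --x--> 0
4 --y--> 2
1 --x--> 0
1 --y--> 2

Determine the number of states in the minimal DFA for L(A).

2

All states are reachable from the start state.
Start with accepting vs non-accepting: {0,2} | {1,3,4}.
The partition is now stable with 2 blocks: {0,2} | {1,3,4}.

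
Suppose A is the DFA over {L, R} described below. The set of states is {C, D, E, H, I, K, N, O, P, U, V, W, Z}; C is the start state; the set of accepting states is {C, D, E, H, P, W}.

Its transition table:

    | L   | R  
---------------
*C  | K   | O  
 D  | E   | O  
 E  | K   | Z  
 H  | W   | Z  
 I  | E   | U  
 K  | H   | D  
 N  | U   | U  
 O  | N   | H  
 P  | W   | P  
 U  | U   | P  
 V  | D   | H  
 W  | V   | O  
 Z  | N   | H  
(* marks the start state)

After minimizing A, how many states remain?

States {I} cannot be reached from the start state, so discard them.
P0 = {C,D,E,H,P,W} | {K,N,O,U,V,Z}.
On input L, block {C,D,E,H,P,W} splits into {C,E,W} and {D,H,P}.
Split {K,N,O,U,V,Z} by δ(·,L) → {N,O,U,Z} and {K,V}.
Refine {N,O,U,Z} on symbol R: members go to different blocks, giving {O,U,Z} and {N}.
On input L, block {O,U,Z} splits into {O,Z} and {U}.
Refine {D,H,P} on symbol R: members go to different blocks, giving {D,H} and {P}.
No further refinement is possible. Final partition (7 blocks): {C,E,W} | {O,Z} | {D,H} | {K,V} | {N} | {U} | {P}.

7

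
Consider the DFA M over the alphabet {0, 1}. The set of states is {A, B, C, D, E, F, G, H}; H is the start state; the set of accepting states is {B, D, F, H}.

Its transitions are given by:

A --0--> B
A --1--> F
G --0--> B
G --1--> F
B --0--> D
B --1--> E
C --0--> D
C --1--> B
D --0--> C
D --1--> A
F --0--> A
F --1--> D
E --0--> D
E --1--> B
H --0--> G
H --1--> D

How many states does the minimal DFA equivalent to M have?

5

Every state is reachable, so we keep all 8.
Initial partition by acceptance: {B,D,F,H} | {A,C,E,G}.
Split {B,D,F,H} by δ(·,0) → {D,F,H} and {B}.
Refine {D,F,H} on symbol 1: members go to different blocks, giving {F,H} and {D}.
Split {A,C,E,G} by δ(·,0) → {A,G} and {C,E}.
Stable partition: {F,H} | {A,G} | {B} | {D} | {C,E} — 5 equivalence classes.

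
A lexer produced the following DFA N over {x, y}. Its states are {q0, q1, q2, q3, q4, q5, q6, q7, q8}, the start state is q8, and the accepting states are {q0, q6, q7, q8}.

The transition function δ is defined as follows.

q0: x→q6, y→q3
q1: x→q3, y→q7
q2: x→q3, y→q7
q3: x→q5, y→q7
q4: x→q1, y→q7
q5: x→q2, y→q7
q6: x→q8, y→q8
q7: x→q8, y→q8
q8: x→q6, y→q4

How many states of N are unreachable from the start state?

1

No path from q8 leads to q0; the other 8 states are all reachable.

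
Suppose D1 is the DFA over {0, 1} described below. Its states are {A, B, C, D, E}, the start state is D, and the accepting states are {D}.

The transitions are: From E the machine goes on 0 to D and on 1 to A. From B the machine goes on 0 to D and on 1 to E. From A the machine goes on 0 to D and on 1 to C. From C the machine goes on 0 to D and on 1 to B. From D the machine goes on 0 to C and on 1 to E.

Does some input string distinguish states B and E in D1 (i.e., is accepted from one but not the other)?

No

Start with accepting vs non-accepting: {D} | {A,B,C,E}.
No further refinement is possible. Final partition (2 blocks): {D} | {A,B,C,E}.
B and E lie in the same block of the stable partition, so they are equivalent — no string distinguishes them.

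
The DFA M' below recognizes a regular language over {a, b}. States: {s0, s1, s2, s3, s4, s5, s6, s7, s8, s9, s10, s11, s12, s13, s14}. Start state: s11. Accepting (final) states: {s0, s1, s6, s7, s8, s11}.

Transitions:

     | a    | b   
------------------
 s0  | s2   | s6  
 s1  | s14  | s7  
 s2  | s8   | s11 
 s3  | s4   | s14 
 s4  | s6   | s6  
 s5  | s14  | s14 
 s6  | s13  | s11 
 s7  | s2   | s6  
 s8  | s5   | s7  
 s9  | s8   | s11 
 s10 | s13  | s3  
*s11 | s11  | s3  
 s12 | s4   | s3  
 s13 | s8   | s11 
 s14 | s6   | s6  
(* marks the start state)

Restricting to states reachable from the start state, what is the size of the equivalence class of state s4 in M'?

2

First remove the unreachable states {s0,s1,s9,s10,s12}; 10 states remain.
Start with accepting vs non-accepting: {s6,s7,s8,s11} | {s2,s3,s4,s5,s13,s14}.
Refine {s6,s7,s8,s11} on symbol a: members go to different blocks, giving {s6,s7,s8} and {s11}.
Refine {s6,s7,s8} on symbol b: members go to different blocks, giving {s7,s8} and {s6}.
On input b, block {s7,s8} splits into {s7} and {s8}.
On input a, block {s2,s3,s4,s5,s13,s14} splits into {s2,s13} and {s3,s5} and {s4,s14}.
No further refinement is possible. Final partition (7 blocks): {s7} | {s2,s13} | {s11} | {s6} | {s8} | {s3,s5} | {s4,s14}.
State s4 belongs to the block {s4,s14}, which has 2 states.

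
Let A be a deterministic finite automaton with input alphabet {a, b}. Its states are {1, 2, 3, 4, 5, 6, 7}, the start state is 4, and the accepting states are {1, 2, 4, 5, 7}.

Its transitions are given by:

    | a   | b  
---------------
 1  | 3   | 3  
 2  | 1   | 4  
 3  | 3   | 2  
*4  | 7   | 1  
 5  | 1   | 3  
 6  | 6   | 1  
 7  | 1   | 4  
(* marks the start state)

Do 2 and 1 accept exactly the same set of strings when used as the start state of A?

No

Reachable states from the start: {1,2,3,4,7}. Unreachable: {5,6} — drop them.
P0 = {1,2,4,7} | {3}.
Refine {1,2,4,7} on symbol a: members go to different blocks, giving {2,4,7} and {1}.
On input a, block {2,4,7} splits into {2,7} and {4}.
Stable partition: {2,7} | {3} | {1} | {4} — 4 equivalence classes.
2 and 1 end up in different blocks, so they are distinguishable. For instance, the string 'a' is accepted from only 2.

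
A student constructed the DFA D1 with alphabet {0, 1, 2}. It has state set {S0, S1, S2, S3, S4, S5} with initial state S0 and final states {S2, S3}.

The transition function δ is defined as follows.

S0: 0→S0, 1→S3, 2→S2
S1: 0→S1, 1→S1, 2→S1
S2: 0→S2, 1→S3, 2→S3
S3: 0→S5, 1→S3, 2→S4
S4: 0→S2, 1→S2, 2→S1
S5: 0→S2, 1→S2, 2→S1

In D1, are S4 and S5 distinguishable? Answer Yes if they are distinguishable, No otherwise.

No

Every state is reachable, so we keep all 6.
P0 = {S2,S3} | {S0,S1,S4,S5}.
Split {S2,S3} by δ(·,0) → {S2} and {S3}.
Split {S0,S1,S4,S5} by δ(·,0) → {S0,S1} and {S4,S5}.
Split {S0,S1} by δ(·,1) → {S0} and {S1}.
The partition is now stable with 5 blocks: {S2} | {S0} | {S3} | {S4,S5} | {S1}.
S4 and S5 lie in the same block of the stable partition, so they are equivalent — no string distinguishes them.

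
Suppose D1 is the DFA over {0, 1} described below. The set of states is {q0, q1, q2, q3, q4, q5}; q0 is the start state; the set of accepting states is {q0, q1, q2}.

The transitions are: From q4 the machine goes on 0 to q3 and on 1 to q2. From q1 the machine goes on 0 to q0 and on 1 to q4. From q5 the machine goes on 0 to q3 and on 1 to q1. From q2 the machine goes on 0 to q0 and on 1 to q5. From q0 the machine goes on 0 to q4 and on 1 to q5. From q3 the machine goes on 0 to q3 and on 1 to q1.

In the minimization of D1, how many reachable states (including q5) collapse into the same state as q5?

3

All states are reachable from the start state.
Initial partition by acceptance: {q0,q1,q2} | {q3,q4,q5}.
Split {q0,q1,q2} by δ(·,0) → {q1,q2} and {q0}.
The partition is now stable with 3 blocks: {q1,q2} | {q3,q4,q5} | {q0}.
State q5 belongs to the block {q3,q4,q5}, which has 3 states.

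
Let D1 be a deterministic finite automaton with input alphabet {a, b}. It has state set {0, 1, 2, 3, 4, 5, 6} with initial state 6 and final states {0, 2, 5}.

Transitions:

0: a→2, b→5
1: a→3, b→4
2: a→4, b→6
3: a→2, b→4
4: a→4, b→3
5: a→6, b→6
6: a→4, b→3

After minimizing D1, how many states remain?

3

First remove the unreachable states {0,1,5}; 4 states remain.
Initial partition by acceptance: {2} | {3,4,6}.
Split {3,4,6} by δ(·,a) → {4,6} and {3}.
Stable partition: {2} | {4,6} | {3} — 3 equivalence classes.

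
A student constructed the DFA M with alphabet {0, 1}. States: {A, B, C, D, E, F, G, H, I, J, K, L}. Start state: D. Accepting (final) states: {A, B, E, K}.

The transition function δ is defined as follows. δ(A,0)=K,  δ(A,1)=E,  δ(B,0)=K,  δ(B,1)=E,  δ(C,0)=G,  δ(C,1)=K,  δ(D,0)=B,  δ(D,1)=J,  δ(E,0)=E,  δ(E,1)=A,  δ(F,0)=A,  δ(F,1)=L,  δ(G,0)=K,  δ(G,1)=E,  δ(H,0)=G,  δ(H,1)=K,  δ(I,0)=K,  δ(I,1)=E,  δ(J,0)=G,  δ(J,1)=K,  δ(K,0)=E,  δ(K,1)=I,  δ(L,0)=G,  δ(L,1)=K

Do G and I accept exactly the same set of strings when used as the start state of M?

Yes

First remove the unreachable states {C,F,H,L}; 8 states remain.
Start with accepting vs non-accepting: {A,B,E,K} | {D,G,I,J}.
Refine {A,B,E,K} on symbol 1: members go to different blocks, giving {A,B,E} and {K}.
Split {A,B,E} by δ(·,0) → {A,B} and {E}.
On input 0, block {D,G,I,J} splits into {G,I} and {D} and {J}.
Stable partition: {A,B} | {G,I} | {K} | {E} | {D} | {J} — 6 equivalence classes.
G and I lie in the same block of the stable partition, so they are equivalent — no string distinguishes them.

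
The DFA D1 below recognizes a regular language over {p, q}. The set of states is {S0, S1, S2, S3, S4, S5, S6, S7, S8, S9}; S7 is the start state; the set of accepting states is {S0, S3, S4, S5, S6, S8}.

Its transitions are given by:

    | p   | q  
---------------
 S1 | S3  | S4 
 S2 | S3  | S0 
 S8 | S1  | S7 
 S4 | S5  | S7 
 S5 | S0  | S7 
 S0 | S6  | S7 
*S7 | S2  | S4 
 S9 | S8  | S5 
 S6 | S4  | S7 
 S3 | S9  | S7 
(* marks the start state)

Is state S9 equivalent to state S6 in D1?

No

Every state is reachable, so we keep all 10.
P0 = {S0,S3,S4,S5,S6,S8} | {S1,S2,S7,S9}.
On input p, block {S0,S3,S4,S5,S6,S8} splits into {S0,S4,S5,S6} and {S3,S8}.
Refine {S1,S2,S7,S9} on symbol p: members go to different blocks, giving {S1,S2,S9} and {S7}.
The partition is now stable with 4 blocks: {S0,S4,S5,S6} | {S1,S2,S9} | {S3,S8} | {S7}.
S9 and S6 end up in different blocks, so they are distinguishable. For instance, the string 'ε' is accepted from only S6.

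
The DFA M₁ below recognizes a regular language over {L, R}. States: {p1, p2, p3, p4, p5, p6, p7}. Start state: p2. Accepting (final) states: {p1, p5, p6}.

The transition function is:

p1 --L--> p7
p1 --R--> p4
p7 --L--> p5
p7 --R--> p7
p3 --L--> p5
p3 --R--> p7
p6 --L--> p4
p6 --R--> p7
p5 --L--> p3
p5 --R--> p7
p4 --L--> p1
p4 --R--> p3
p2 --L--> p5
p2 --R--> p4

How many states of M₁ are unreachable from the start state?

1

No path from p2 leads to p6; the other 6 states are all reachable.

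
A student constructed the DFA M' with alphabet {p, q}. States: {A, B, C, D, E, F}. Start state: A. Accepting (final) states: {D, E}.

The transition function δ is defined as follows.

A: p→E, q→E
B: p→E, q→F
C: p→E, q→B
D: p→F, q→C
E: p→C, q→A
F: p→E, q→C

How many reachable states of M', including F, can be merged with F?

3

Reachable states from the start: {A,B,C,E,F}. Unreachable: {D} — drop them.
P0 = {E} | {A,B,C,F}.
Split {A,B,C,F} by δ(·,q) → {B,C,F} and {A}.
The partition is now stable with 3 blocks: {E} | {B,C,F} | {A}.
State F belongs to the block {B,C,F}, which has 3 states.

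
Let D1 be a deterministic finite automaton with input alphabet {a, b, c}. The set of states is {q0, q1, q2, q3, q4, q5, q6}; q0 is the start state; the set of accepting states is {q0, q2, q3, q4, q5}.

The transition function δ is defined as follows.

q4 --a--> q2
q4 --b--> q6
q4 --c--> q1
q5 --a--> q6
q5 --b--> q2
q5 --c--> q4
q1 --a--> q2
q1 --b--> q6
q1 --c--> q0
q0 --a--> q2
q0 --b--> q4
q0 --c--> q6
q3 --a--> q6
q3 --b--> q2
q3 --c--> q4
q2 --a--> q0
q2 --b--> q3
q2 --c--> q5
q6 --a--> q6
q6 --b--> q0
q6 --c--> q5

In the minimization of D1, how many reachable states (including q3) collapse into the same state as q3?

Initial partition by acceptance: {q0,q2,q3,q4,q5} | {q1,q6}.
Split {q0,q2,q3,q4,q5} by δ(·,a) → {q0,q2,q4} and {q3,q5}.
Split {q0,q2,q4} by δ(·,b) → {q0} and {q2} and {q4}.
Split {q1,q6} by δ(·,a) → {q1} and {q6}.
The partition is now stable with 6 blocks: {q0} | {q1} | {q3,q5} | {q2} | {q4} | {q6}.
State q3 belongs to the block {q3,q5}, which has 2 states.

2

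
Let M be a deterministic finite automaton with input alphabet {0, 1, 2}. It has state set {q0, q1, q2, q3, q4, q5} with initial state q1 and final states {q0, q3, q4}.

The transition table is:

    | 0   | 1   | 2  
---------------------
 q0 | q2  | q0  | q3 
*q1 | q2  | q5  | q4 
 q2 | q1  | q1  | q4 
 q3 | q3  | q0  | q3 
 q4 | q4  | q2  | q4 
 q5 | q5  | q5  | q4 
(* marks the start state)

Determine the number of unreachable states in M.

No path from q1 leads to q0, q3; the other 4 states are all reachable.

2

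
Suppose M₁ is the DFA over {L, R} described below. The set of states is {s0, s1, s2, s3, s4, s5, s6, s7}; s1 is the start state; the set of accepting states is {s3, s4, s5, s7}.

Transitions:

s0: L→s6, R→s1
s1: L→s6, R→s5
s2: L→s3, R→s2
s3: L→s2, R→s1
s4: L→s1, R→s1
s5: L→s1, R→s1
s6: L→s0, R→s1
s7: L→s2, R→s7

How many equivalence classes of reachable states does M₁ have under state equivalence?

First remove the unreachable states {s2,s3,s4,s7}; 4 states remain.
P0 = {s5} | {s0,s1,s6}.
Split {s0,s1,s6} by δ(·,R) → {s0,s6} and {s1}.
The partition is now stable with 3 blocks: {s5} | {s0,s6} | {s1}.

3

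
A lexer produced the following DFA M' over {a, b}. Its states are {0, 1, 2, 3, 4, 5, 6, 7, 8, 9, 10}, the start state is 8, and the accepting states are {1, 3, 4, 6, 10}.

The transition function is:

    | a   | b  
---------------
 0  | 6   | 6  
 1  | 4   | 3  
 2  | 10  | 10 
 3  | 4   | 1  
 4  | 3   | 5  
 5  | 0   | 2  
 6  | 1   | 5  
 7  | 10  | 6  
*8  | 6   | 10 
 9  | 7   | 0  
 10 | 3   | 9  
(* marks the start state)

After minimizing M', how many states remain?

4

All states are reachable from the start state.
Initial partition by acceptance: {1,3,4,6,10} | {0,2,5,7,8,9}.
On input b, block {1,3,4,6,10} splits into {4,6,10} and {1,3}.
Split {0,2,5,7,8,9} by δ(·,a) → {0,2,7,8} and {5,9}.
No further refinement is possible. Final partition (4 blocks): {4,6,10} | {0,2,7,8} | {1,3} | {5,9}.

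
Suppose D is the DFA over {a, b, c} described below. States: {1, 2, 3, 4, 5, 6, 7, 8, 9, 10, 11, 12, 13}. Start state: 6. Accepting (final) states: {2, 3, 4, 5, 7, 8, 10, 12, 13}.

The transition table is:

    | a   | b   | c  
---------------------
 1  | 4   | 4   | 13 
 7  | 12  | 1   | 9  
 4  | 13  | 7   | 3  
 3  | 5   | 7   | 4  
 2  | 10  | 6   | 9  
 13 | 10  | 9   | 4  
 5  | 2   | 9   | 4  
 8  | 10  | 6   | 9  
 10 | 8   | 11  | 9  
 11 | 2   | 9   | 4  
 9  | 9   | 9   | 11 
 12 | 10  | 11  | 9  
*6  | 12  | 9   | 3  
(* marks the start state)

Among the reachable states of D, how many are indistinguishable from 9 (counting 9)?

1

Initial partition by acceptance: {2,3,4,5,7,8,10,12,13} | {1,6,9,11}.
On input b, block {2,3,4,5,7,8,10,12,13} splits into {2,5,7,8,10,12,13} and {3,4}.
On input c, block {2,5,7,8,10,12,13} splits into {2,7,8,10,12} and {5,13}.
On input a, block {1,6,9,11} splits into {6,11} and {1} and {9}.
On input b, block {2,7,8,10,12} splits into {2,8,10,12} and {7}.
Stable partition: {2,8,10,12} | {6,11} | {3,4} | {5,13} | {1} | {9} | {7} — 7 equivalence classes.
The equivalence class containing 9 is {9}, of size 1.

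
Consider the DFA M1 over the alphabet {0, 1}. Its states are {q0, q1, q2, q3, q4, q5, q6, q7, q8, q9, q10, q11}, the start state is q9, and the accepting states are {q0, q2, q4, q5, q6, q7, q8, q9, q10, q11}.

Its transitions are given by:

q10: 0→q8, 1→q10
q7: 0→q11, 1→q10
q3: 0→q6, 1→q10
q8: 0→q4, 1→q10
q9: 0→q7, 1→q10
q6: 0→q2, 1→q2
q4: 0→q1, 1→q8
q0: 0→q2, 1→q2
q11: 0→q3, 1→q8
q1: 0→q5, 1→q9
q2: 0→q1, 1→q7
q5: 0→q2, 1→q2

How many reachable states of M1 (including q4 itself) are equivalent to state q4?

3

Reachable states from the start: {q1,q2,q3,q4,q5,q6,q7,q8,q9,q10,q11}. Unreachable: {q0} — drop them.
P0 = {q2,q4,q5,q6,q7,q8,q9,q10,q11} | {q1,q3}.
Split {q2,q4,q5,q6,q7,q8,q9,q10,q11} by δ(·,0) → {q5,q6,q7,q8,q9,q10} and {q2,q4,q11}.
Split {q5,q6,q7,q8,q9,q10} by δ(·,0) → {q5,q6,q7,q8} and {q9,q10}.
Split {q5,q6,q7,q8} by δ(·,1) → {q5,q6} and {q7,q8}.
The partition is now stable with 5 blocks: {q5,q6} | {q1,q3} | {q2,q4,q11} | {q9,q10} | {q7,q8}.
The equivalence class containing q4 is {q2,q4,q11}, of size 3.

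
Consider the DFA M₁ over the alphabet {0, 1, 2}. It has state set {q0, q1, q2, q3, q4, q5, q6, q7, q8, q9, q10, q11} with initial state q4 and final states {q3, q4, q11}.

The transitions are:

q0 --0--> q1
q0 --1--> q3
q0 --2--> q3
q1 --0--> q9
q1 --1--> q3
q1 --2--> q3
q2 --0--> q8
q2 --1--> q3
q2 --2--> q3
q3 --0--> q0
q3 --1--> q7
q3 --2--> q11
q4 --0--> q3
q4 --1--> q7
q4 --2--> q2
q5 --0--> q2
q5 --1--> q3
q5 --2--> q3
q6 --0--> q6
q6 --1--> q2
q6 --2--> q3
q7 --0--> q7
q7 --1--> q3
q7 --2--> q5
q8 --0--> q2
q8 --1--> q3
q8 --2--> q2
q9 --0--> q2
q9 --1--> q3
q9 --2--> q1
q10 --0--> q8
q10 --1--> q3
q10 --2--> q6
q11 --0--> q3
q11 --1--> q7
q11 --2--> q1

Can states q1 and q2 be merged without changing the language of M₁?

Yes

Reachable states from the start: {q0,q1,q2,q3,q4,q5,q7,q8,q9,q11}. Unreachable: {q6,q10} — drop them.
Start with accepting vs non-accepting: {q3,q4,q11} | {q0,q1,q2,q5,q7,q8,q9}.
On input 0, block {q3,q4,q11} splits into {q4,q11} and {q3}.
Split {q0,q1,q2,q5,q7,q8,q9} by δ(·,2) → {q0,q1,q2,q5} and {q7,q8,q9}.
Split {q0,q1,q2,q5} by δ(·,0) → {q0,q5} and {q1,q2}.
Refine {q7,q8,q9} on symbol 0: members go to different blocks, giving {q8,q9} and {q7}.
Stable partition: {q4,q11} | {q0,q5} | {q3} | {q8,q9} | {q1,q2} | {q7} — 6 equivalence classes.
q1 and q2 lie in the same block of the stable partition, so they are equivalent — no string distinguishes them.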